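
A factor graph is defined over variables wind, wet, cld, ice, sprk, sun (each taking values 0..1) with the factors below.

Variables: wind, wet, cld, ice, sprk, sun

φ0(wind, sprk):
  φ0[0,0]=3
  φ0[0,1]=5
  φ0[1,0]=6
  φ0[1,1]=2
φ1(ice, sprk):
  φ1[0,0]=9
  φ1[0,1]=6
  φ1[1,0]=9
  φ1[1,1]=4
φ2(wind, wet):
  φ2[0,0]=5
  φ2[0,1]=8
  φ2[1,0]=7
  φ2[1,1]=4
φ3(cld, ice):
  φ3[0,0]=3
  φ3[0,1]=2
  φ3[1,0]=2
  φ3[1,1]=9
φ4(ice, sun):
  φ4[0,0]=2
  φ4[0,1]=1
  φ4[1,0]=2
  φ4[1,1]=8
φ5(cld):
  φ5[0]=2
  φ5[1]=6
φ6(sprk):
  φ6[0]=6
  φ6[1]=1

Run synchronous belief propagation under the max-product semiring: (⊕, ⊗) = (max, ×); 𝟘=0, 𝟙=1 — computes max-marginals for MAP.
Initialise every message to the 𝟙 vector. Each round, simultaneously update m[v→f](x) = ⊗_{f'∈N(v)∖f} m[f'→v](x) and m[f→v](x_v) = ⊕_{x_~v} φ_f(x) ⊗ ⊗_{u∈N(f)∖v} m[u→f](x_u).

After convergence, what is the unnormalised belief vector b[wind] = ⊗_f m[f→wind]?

b[wind] = [559872, 979776]

init: all messages = 𝟙 over 2 values
r1 m[φ0→wind] = [5, 6]
r1 m[φ0→sprk] = [6, 5]
r1 m[φ1→ice] = [9, 9]
r1 m[φ1→sprk] = [9, 6]
r1 m[φ2→wind] = [8, 7]
r1 m[φ2→wet] = [7, 8]
r1 m[φ3→cld] = [3, 9]
r1 m[φ3→ice] = [3, 9]
r1 m[φ4→ice] = [2, 8]
r1 m[φ4→sun] = [2, 8]
r1 m[φ5→cld] = [2, 6]
r1 m[φ6→sprk] = [6, 1]
r1 m[wind→φ0] = [1, 1]
r1 m[wind→φ2] = [1, 1]
r1 m[wet→φ2] = [1, 1]
r1 m[cld→φ3] = [1, 1]
r1 m[cld→φ5] = [1, 1]
r1 m[ice→φ1] = [1, 1]
r1 m[ice→φ3] = [1, 1]
r1 m[ice→φ4] = [1, 1]
r1 m[sprk→φ0] = [1, 1]
r1 m[sprk→φ1] = [1, 1]
r1 m[sprk→φ6] = [1, 1]
r1 m[sun→φ4] = [1, 1]
r2 m[φ0→wind] = [5, 6]
r2 m[φ0→sprk] = [6, 5]
r2 m[φ1→ice] = [9, 9]
r2 m[φ1→sprk] = [9, 6]
r2 m[φ2→wind] = [8, 7]
r2 m[φ2→wet] = [7, 8]
r2 m[φ3→cld] = [3, 9]
r2 m[φ3→ice] = [3, 9]
r2 m[φ4→ice] = [2, 8]
r2 m[φ4→sun] = [2, 8]
r2 m[φ5→cld] = [2, 6]
r2 m[φ6→sprk] = [6, 1]
r2 m[wind→φ0] = [8, 7]
r2 m[wind→φ2] = [5, 6]
r2 m[wet→φ2] = [1, 1]
r2 m[cld→φ3] = [2, 6]
r2 m[cld→φ5] = [3, 9]
r2 m[ice→φ1] = [6, 72]
r2 m[ice→φ3] = [18, 72]
r2 m[ice→φ4] = [27, 81]
r2 m[sprk→φ0] = [54, 6]
r2 m[sprk→φ1] = [36, 5]
r2 m[sprk→φ6] = [54, 30]
r2 m[sun→φ4] = [1, 1]
r3 m[φ0→wind] = [162, 324]
r3 m[φ0→sprk] = [42, 40]
r3 m[φ1→ice] = [324, 324]
r3 m[φ1→sprk] = [648, 288]
r3 m[φ2→wind] = [8, 7]
r3 m[φ2→wet] = [42, 40]
r3 m[φ3→cld] = [144, 648]
r3 m[φ3→ice] = [12, 54]
r3 m[φ4→ice] = [2, 8]
r3 m[φ4→sun] = [162, 648]
r3 m[φ5→cld] = [2, 6]
r3 m[φ6→sprk] = [6, 1]
r3 m[wind→φ0] = [8, 7]
r3 m[wind→φ2] = [5, 6]
r3 m[wet→φ2] = [1, 1]
r3 m[cld→φ3] = [2, 6]
r3 m[cld→φ5] = [3, 9]
r3 m[ice→φ1] = [6, 72]
r3 m[ice→φ3] = [18, 72]
r3 m[ice→φ4] = [27, 81]
r3 m[sprk→φ0] = [54, 6]
r3 m[sprk→φ1] = [36, 5]
r3 m[sprk→φ6] = [54, 30]
r3 m[sun→φ4] = [1, 1]
r4 m[φ0→wind] = [162, 324]
r4 m[φ0→sprk] = [42, 40]
r4 m[φ1→ice] = [324, 324]
r4 m[φ1→sprk] = [648, 288]
r4 m[φ2→wind] = [8, 7]
r4 m[φ2→wet] = [42, 40]
r4 m[φ3→cld] = [144, 648]
r4 m[φ3→ice] = [12, 54]
r4 m[φ4→ice] = [2, 8]
r4 m[φ4→sun] = [162, 648]
r4 m[φ5→cld] = [2, 6]
r4 m[φ6→sprk] = [6, 1]
r4 m[wind→φ0] = [8, 7]
r4 m[wind→φ2] = [162, 324]
r4 m[wet→φ2] = [1, 1]
r4 m[cld→φ3] = [2, 6]
r4 m[cld→φ5] = [144, 648]
r4 m[ice→φ1] = [24, 432]
r4 m[ice→φ3] = [648, 2592]
r4 m[ice→φ4] = [3888, 17496]
r4 m[sprk→φ0] = [3888, 288]
r4 m[sprk→φ1] = [252, 40]
r4 m[sprk→φ6] = [27216, 11520]
r4 m[sun→φ4] = [1, 1]
r5 m[φ0→wind] = [11664, 23328]
r5 m[φ0→sprk] = [42, 40]
r5 m[φ1→ice] = [2268, 2268]
r5 m[φ1→sprk] = [3888, 1728]
r5 m[φ2→wind] = [8, 7]
r5 m[φ2→wet] = [2268, 1296]
r5 m[φ3→cld] = [5184, 23328]
r5 m[φ3→ice] = [12, 54]
r5 m[φ4→ice] = [2, 8]
r5 m[φ4→sun] = [34992, 139968]
r5 m[φ5→cld] = [2, 6]
r5 m[φ6→sprk] = [6, 1]
r5 m[wind→φ0] = [8, 7]
r5 m[wind→φ2] = [162, 324]
r5 m[wet→φ2] = [1, 1]
r5 m[cld→φ3] = [2, 6]
r5 m[cld→φ5] = [144, 648]
r5 m[ice→φ1] = [24, 432]
r5 m[ice→φ3] = [648, 2592]
r5 m[ice→φ4] = [3888, 17496]
r5 m[sprk→φ0] = [3888, 288]
r5 m[sprk→φ1] = [252, 40]
r5 m[sprk→φ6] = [27216, 11520]
r5 m[sun→φ4] = [1, 1]
r6 m[φ0→wind] = [11664, 23328]
r6 m[φ0→sprk] = [42, 40]
r6 m[φ1→ice] = [2268, 2268]
r6 m[φ1→sprk] = [3888, 1728]
r6 m[φ2→wind] = [8, 7]
r6 m[φ2→wet] = [2268, 1296]
r6 m[φ3→cld] = [5184, 23328]
r6 m[φ3→ice] = [12, 54]
r6 m[φ4→ice] = [2, 8]
r6 m[φ4→sun] = [34992, 139968]
r6 m[φ5→cld] = [2, 6]
r6 m[φ6→sprk] = [6, 1]
r6 m[wind→φ0] = [8, 7]
r6 m[wind→φ2] = [11664, 23328]
r6 m[wet→φ2] = [1, 1]
r6 m[cld→φ3] = [2, 6]
r6 m[cld→φ5] = [5184, 23328]
r6 m[ice→φ1] = [24, 432]
r6 m[ice→φ3] = [4536, 18144]
r6 m[ice→φ4] = [27216, 122472]
r6 m[sprk→φ0] = [23328, 1728]
r6 m[sprk→φ1] = [252, 40]
r6 m[sprk→φ6] = [163296, 69120]
r6 m[sun→φ4] = [1, 1]
r7 m[φ0→wind] = [69984, 139968]
r7 m[φ0→sprk] = [42, 40]
r7 m[φ1→ice] = [2268, 2268]
r7 m[φ1→sprk] = [3888, 1728]
r7 m[φ2→wind] = [8, 7]
r7 m[φ2→wet] = [163296, 93312]
r7 m[φ3→cld] = [36288, 163296]
r7 m[φ3→ice] = [12, 54]
r7 m[φ4→ice] = [2, 8]
r7 m[φ4→sun] = [244944, 979776]
r7 m[φ5→cld] = [2, 6]
r7 m[φ6→sprk] = [6, 1]
r7 m[wind→φ0] = [8, 7]
r7 m[wind→φ2] = [11664, 23328]
r7 m[wet→φ2] = [1, 1]
r7 m[cld→φ3] = [2, 6]
r7 m[cld→φ5] = [5184, 23328]
r7 m[ice→φ1] = [24, 432]
r7 m[ice→φ3] = [4536, 18144]
r7 m[ice→φ4] = [27216, 122472]
r7 m[sprk→φ0] = [23328, 1728]
r7 m[sprk→φ1] = [252, 40]
r7 m[sprk→φ6] = [163296, 69120]
r7 m[sun→φ4] = [1, 1]
r8 m[φ0→wind] = [69984, 139968]
r8 m[φ0→sprk] = [42, 40]
r8 m[φ1→ice] = [2268, 2268]
r8 m[φ1→sprk] = [3888, 1728]
r8 m[φ2→wind] = [8, 7]
r8 m[φ2→wet] = [163296, 93312]
r8 m[φ3→cld] = [36288, 163296]
r8 m[φ3→ice] = [12, 54]
r8 m[φ4→ice] = [2, 8]
r8 m[φ4→sun] = [244944, 979776]
r8 m[φ5→cld] = [2, 6]
r8 m[φ6→sprk] = [6, 1]
r8 m[wind→φ0] = [8, 7]
r8 m[wind→φ2] = [69984, 139968]
r8 m[wet→φ2] = [1, 1]
r8 m[cld→φ3] = [2, 6]
r8 m[cld→φ5] = [36288, 163296]
r8 m[ice→φ1] = [24, 432]
r8 m[ice→φ3] = [4536, 18144]
r8 m[ice→φ4] = [27216, 122472]
r8 m[sprk→φ0] = [23328, 1728]
r8 m[sprk→φ1] = [252, 40]
r8 m[sprk→φ6] = [163296, 69120]
r8 m[sun→φ4] = [1, 1]
r9 m[φ0→wind] = [69984, 139968]
r9 m[φ0→sprk] = [42, 40]
r9 m[φ1→ice] = [2268, 2268]
r9 m[φ1→sprk] = [3888, 1728]
r9 m[φ2→wind] = [8, 7]
r9 m[φ2→wet] = [979776, 559872]
r9 m[φ3→cld] = [36288, 163296]
r9 m[φ3→ice] = [12, 54]
r9 m[φ4→ice] = [2, 8]
r9 m[φ4→sun] = [244944, 979776]
r9 m[φ5→cld] = [2, 6]
r9 m[φ6→sprk] = [6, 1]
r9 m[wind→φ0] = [8, 7]
r9 m[wind→φ2] = [69984, 139968]
r9 m[wet→φ2] = [1, 1]
r9 m[cld→φ3] = [2, 6]
r9 m[cld→φ5] = [36288, 163296]
r9 m[ice→φ1] = [24, 432]
r9 m[ice→φ3] = [4536, 18144]
r9 m[ice→φ4] = [27216, 122472]
r9 m[sprk→φ0] = [23328, 1728]
r9 m[sprk→φ1] = [252, 40]
r9 m[sprk→φ6] = [163296, 69120]
r9 m[sun→φ4] = [1, 1]
r10 m[φ0→wind] = [69984, 139968]
r10 m[φ0→sprk] = [42, 40]
r10 m[φ1→ice] = [2268, 2268]
r10 m[φ1→sprk] = [3888, 1728]
r10 m[φ2→wind] = [8, 7]
r10 m[φ2→wet] = [979776, 559872]
r10 m[φ3→cld] = [36288, 163296]
r10 m[φ3→ice] = [12, 54]
r10 m[φ4→ice] = [2, 8]
r10 m[φ4→sun] = [244944, 979776]
r10 m[φ5→cld] = [2, 6]
r10 m[φ6→sprk] = [6, 1]
r10 m[wind→φ0] = [8, 7]
r10 m[wind→φ2] = [69984, 139968]
r10 m[wet→φ2] = [1, 1]
r10 m[cld→φ3] = [2, 6]
r10 m[cld→φ5] = [36288, 163296]
r10 m[ice→φ1] = [24, 432]
r10 m[ice→φ3] = [4536, 18144]
r10 m[ice→φ4] = [27216, 122472]
r10 m[sprk→φ0] = [23328, 1728]
r10 m[sprk→φ1] = [252, 40]
r10 m[sprk→φ6] = [163296, 69120]
r10 m[sun→φ4] = [1, 1]
fixed point reached at round 10
b[wind] = ⊗ incoming = [559872, 979776]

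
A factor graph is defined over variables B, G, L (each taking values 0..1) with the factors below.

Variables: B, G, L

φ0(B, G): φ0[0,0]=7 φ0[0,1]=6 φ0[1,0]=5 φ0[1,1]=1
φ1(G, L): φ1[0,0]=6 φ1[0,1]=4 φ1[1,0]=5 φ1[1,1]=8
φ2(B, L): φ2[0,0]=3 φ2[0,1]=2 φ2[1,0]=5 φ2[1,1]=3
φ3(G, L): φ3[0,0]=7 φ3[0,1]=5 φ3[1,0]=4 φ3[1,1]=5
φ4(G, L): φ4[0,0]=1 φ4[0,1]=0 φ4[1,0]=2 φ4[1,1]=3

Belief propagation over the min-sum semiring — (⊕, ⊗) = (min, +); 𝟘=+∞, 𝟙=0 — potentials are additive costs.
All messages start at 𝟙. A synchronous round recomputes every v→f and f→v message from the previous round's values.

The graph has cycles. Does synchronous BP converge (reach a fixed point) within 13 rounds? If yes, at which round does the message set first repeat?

NOT CONVERGED within 13 rounds

init: all messages = 𝟙 over 2 values
r1 m[φ0→B] = [6, 1]
r1 m[φ0→G] = [5, 1]
r1 m[φ1→G] = [4, 5]
r1 m[φ1→L] = [5, 4]
r1 m[φ2→B] = [2, 3]
r1 m[φ2→L] = [3, 2]
r1 m[φ3→G] = [5, 4]
r1 m[φ3→L] = [4, 5]
r1 m[φ4→G] = [0, 2]
r1 m[φ4→L] = [1, 0]
r1 m[B→φ0] = [0, 0]
r1 m[B→φ2] = [0, 0]
r1 m[G→φ0] = [0, 0]
r1 m[G→φ1] = [0, 0]
r1 m[G→φ3] = [0, 0]
r1 m[G→φ4] = [0, 0]
r1 m[L→φ1] = [0, 0]
r1 m[L→φ2] = [0, 0]
r1 m[L→φ3] = [0, 0]
r1 m[L→φ4] = [0, 0]
r2 m[φ0→B] = [6, 1]
r2 m[φ0→G] = [5, 1]
r2 m[φ1→G] = [4, 5]
r2 m[φ1→L] = [5, 4]
r2 m[φ2→B] = [2, 3]
r2 m[φ2→L] = [3, 2]
r2 m[φ3→G] = [5, 4]
r2 m[φ3→L] = [4, 5]
r2 m[φ4→G] = [0, 2]
r2 m[φ4→L] = [1, 0]
r2 m[B→φ0] = [2, 3]
r2 m[B→φ2] = [6, 1]
r2 m[G→φ0] = [9, 11]
r2 m[G→φ1] = [10, 7]
r2 m[G→φ3] = [9, 8]
r2 m[G→φ4] = [14, 10]
r2 m[L→φ1] = [8, 7]
r2 m[L→φ2] = [10, 9]
r2 m[L→φ3] = [9, 6]
r2 m[L→φ4] = [12, 11]
r3 m[φ0→B] = [16, 12]
r3 m[φ0→G] = [8, 4]
r3 m[φ1→G] = [11, 13]
r3 m[φ1→L] = [12, 14]
r3 m[φ2→B] = [11, 12]
r3 m[φ2→L] = [6, 4]
r3 m[φ3→G] = [11, 11]
r3 m[φ3→L] = [12, 13]
r3 m[φ4→G] = [11, 14]
r3 m[φ4→L] = [12, 13]
r3 m[B→φ0] = [2, 3]
r3 m[B→φ2] = [6, 1]
r3 m[G→φ0] = [9, 11]
r3 m[G→φ1] = [10, 7]
r3 m[G→φ3] = [9, 8]
r3 m[G→φ4] = [14, 10]
r3 m[L→φ1] = [8, 7]
r3 m[L→φ2] = [10, 9]
r3 m[L→φ3] = [9, 6]
r3 m[L→φ4] = [12, 11]
r4 m[φ0→B] = [16, 12]
r4 m[φ0→G] = [8, 4]
r4 m[φ1→G] = [11, 13]
r4 m[φ1→L] = [12, 14]
r4 m[φ2→B] = [11, 12]
r4 m[φ2→L] = [6, 4]
r4 m[φ3→G] = [11, 11]
r4 m[φ3→L] = [12, 13]
r4 m[φ4→G] = [11, 14]
r4 m[φ4→L] = [12, 13]
r4 m[B→φ0] = [11, 12]
r4 m[B→φ2] = [16, 12]
r4 m[G→φ0] = [33, 38]
r4 m[G→φ1] = [30, 29]
r4 m[G→φ3] = [30, 31]
r4 m[G→φ4] = [30, 28]
r4 m[L→φ1] = [30, 30]
r4 m[L→φ2] = [36, 40]
r4 m[L→φ3] = [30, 31]
r4 m[L→φ4] = [30, 31]
r5 m[φ0→B] = [40, 38]
r5 m[φ0→G] = [17, 13]
r5 m[φ1→G] = [34, 35]
r5 m[φ1→L] = [34, 34]
r5 m[φ2→B] = [39, 41]
r5 m[φ2→L] = [17, 15]
r5 m[φ3→G] = [36, 34]
r5 m[φ3→L] = [35, 35]
r5 m[φ4→G] = [31, 32]
r5 m[φ4→L] = [30, 30]
r5 m[B→φ0] = [11, 12]
r5 m[B→φ2] = [16, 12]
r5 m[G→φ0] = [33, 38]
r5 m[G→φ1] = [30, 29]
r5 m[G→φ3] = [30, 31]
r5 m[G→φ4] = [30, 28]
r5 m[L→φ1] = [30, 30]
r5 m[L→φ2] = [36, 40]
r5 m[L→φ3] = [30, 31]
r5 m[L→φ4] = [30, 31]
r6 m[φ0→B] = [40, 38]
r6 m[φ0→G] = [17, 13]
r6 m[φ1→G] = [34, 35]
r6 m[φ1→L] = [34, 34]
r6 m[φ2→B] = [39, 41]
r6 m[φ2→L] = [17, 15]
r6 m[φ3→G] = [36, 34]
r6 m[φ3→L] = [35, 35]
r6 m[φ4→G] = [31, 32]
r6 m[φ4→L] = [30, 30]
r6 m[B→φ0] = [39, 41]
r6 m[B→φ2] = [40, 38]
r6 m[G→φ0] = [101, 101]
r6 m[G→φ1] = [84, 79]
r6 m[G→φ3] = [82, 80]
r6 m[G→φ4] = [87, 82]
r6 m[L→φ1] = [82, 80]
r6 m[L→φ2] = [99, 99]
r6 m[L→φ3] = [81, 79]
r6 m[L→φ4] = [86, 84]
r7 m[φ0→B] = [107, 102]
r7 m[φ0→G] = [46, 42]
r7 m[φ1→G] = [84, 87]
r7 m[φ1→L] = [84, 87]
r7 m[φ2→B] = [101, 102]
r7 m[φ2→L] = [43, 41]
r7 m[φ3→G] = [84, 84]
r7 m[φ3→L] = [84, 85]
r7 m[φ4→G] = [84, 87]
r7 m[φ4→L] = [84, 85]
r7 m[B→φ0] = [39, 41]
r7 m[B→φ2] = [40, 38]
r7 m[G→φ0] = [101, 101]
r7 m[G→φ1] = [84, 79]
r7 m[G→φ3] = [82, 80]
r7 m[G→φ4] = [87, 82]
r7 m[L→φ1] = [82, 80]
r7 m[L→φ2] = [99, 99]
r7 m[L→φ3] = [81, 79]
r7 m[L→φ4] = [86, 84]
r8 m[φ0→B] = [107, 102]
r8 m[φ0→G] = [46, 42]
r8 m[φ1→G] = [84, 87]
r8 m[φ1→L] = [84, 87]
r8 m[φ2→B] = [101, 102]
r8 m[φ2→L] = [43, 41]
r8 m[φ3→G] = [84, 84]
r8 m[φ3→L] = [84, 85]
r8 m[φ4→G] = [84, 87]
r8 m[φ4→L] = [84, 85]
r8 m[B→φ0] = [101, 102]
r8 m[B→φ2] = [107, 102]
r8 m[G→φ0] = [252, 258]
r8 m[G→φ1] = [214, 213]
r8 m[G→φ3] = [214, 216]
r8 m[G→φ4] = [214, 213]
r8 m[L→φ1] = [211, 211]
r8 m[L→φ2] = [252, 257]
r8 m[L→φ3] = [211, 213]
r8 m[L→φ4] = [211, 213]
r9 m[φ0→B] = [259, 257]
r9 m[φ0→G] = [107, 103]
r9 m[φ1→G] = [215, 216]
r9 m[φ1→L] = [218, 218]
r9 m[φ2→B] = [255, 257]
r9 m[φ2→L] = [107, 105]
r9 m[φ3→G] = [218, 215]
r9 m[φ3→L] = [220, 219]
r9 m[φ4→G] = [212, 213]
r9 m[φ4→L] = [215, 214]
r9 m[B→φ0] = [101, 102]
r9 m[B→φ2] = [107, 102]
r9 m[G→φ0] = [252, 258]
r9 m[G→φ1] = [214, 213]
r9 m[G→φ3] = [214, 216]
r9 m[G→φ4] = [214, 213]
r9 m[L→φ1] = [211, 211]
r9 m[L→φ2] = [252, 257]
r9 m[L→φ3] = [211, 213]
r9 m[L→φ4] = [211, 213]
r10 m[φ0→B] = [259, 257]
r10 m[φ0→G] = [107, 103]
r10 m[φ1→G] = [215, 216]
r10 m[φ1→L] = [218, 218]
r10 m[φ2→B] = [255, 257]
r10 m[φ2→L] = [107, 105]
r10 m[φ3→G] = [218, 215]
r10 m[φ3→L] = [220, 219]
r10 m[φ4→G] = [212, 213]
r10 m[φ4→L] = [215, 214]
r10 m[B→φ0] = [255, 257]
r10 m[B→φ2] = [259, 257]
r10 m[G→φ0] = [645, 644]
r10 m[G→φ1] = [537, 531]
r10 m[G→φ3] = [534, 532]
r10 m[G→φ4] = [540, 534]
r10 m[L→φ1] = [542, 538]
r10 m[L→φ2] = [653, 651]
r10 m[L→φ3] = [540, 537]
r10 m[L→φ4] = [545, 542]
r11 m[φ0→B] = [650, 645]
r11 m[φ0→G] = [262, 258]
r11 m[φ1→G] = [542, 546]
r11 m[φ1→L] = [536, 539]
r11 m[φ2→B] = [653, 654]
r11 m[φ2→L] = [262, 260]
r11 m[φ3→G] = [542, 542]
r11 m[φ3→L] = [536, 537]
r11 m[φ4→G] = [542, 545]
r11 m[φ4→L] = [536, 537]
r11 m[B→φ0] = [255, 257]
r11 m[B→φ2] = [259, 257]
r11 m[G→φ0] = [645, 644]
r11 m[G→φ1] = [537, 531]
r11 m[G→φ3] = [534, 532]
r11 m[G→φ4] = [540, 534]
r11 m[L→φ1] = [542, 538]
r11 m[L→φ2] = [653, 651]
r11 m[L→φ3] = [540, 537]
r11 m[L→φ4] = [545, 542]
r12 m[φ0→B] = [650, 645]
r12 m[φ0→G] = [262, 258]
r12 m[φ1→G] = [542, 546]
r12 m[φ1→L] = [536, 539]
r12 m[φ2→B] = [653, 654]
r12 m[φ2→L] = [262, 260]
r12 m[φ3→G] = [542, 542]
r12 m[φ3→L] = [536, 537]
r12 m[φ4→G] = [542, 545]
r12 m[φ4→L] = [536, 537]
r12 m[B→φ0] = [653, 654]
r12 m[B→φ2] = [650, 645]
r12 m[G→φ0] = [1626, 1633]
r12 m[G→φ1] = [1346, 1345]
r12 m[G→φ3] = [1346, 1349]
r12 m[G→φ4] = [1346, 1346]
r12 m[L→φ1] = [1334, 1334]
r12 m[L→φ2] = [1608, 1613]
r12 m[L→φ3] = [1334, 1336]
r12 m[L→φ4] = [1334, 1336]
r13 m[φ0→B] = [1633, 1631]
r13 m[φ0→G] = [659, 655]
r13 m[φ1→G] = [1338, 1339]
r13 m[φ1→L] = [1350, 1350]
r13 m[φ2→B] = [1611, 1613]
r13 m[φ2→L] = [650, 648]
r13 m[φ3→G] = [1341, 1338]
r13 m[φ3→L] = [1353, 1351]
r13 m[φ4→G] = [1335, 1336]
r13 m[φ4→L] = [1347, 1346]
r13 m[B→φ0] = [653, 654]
r13 m[B→φ2] = [650, 645]
r13 m[G→φ0] = [1626, 1633]
r13 m[G→φ1] = [1346, 1345]
r13 m[G→φ3] = [1346, 1349]
r13 m[G→φ4] = [1346, 1346]
r13 m[L→φ1] = [1334, 1334]
r13 m[L→φ2] = [1608, 1613]
r13 m[L→φ3] = [1334, 1336]
r13 m[L→φ4] = [1334, 1336]
no fixed point within 13 rounds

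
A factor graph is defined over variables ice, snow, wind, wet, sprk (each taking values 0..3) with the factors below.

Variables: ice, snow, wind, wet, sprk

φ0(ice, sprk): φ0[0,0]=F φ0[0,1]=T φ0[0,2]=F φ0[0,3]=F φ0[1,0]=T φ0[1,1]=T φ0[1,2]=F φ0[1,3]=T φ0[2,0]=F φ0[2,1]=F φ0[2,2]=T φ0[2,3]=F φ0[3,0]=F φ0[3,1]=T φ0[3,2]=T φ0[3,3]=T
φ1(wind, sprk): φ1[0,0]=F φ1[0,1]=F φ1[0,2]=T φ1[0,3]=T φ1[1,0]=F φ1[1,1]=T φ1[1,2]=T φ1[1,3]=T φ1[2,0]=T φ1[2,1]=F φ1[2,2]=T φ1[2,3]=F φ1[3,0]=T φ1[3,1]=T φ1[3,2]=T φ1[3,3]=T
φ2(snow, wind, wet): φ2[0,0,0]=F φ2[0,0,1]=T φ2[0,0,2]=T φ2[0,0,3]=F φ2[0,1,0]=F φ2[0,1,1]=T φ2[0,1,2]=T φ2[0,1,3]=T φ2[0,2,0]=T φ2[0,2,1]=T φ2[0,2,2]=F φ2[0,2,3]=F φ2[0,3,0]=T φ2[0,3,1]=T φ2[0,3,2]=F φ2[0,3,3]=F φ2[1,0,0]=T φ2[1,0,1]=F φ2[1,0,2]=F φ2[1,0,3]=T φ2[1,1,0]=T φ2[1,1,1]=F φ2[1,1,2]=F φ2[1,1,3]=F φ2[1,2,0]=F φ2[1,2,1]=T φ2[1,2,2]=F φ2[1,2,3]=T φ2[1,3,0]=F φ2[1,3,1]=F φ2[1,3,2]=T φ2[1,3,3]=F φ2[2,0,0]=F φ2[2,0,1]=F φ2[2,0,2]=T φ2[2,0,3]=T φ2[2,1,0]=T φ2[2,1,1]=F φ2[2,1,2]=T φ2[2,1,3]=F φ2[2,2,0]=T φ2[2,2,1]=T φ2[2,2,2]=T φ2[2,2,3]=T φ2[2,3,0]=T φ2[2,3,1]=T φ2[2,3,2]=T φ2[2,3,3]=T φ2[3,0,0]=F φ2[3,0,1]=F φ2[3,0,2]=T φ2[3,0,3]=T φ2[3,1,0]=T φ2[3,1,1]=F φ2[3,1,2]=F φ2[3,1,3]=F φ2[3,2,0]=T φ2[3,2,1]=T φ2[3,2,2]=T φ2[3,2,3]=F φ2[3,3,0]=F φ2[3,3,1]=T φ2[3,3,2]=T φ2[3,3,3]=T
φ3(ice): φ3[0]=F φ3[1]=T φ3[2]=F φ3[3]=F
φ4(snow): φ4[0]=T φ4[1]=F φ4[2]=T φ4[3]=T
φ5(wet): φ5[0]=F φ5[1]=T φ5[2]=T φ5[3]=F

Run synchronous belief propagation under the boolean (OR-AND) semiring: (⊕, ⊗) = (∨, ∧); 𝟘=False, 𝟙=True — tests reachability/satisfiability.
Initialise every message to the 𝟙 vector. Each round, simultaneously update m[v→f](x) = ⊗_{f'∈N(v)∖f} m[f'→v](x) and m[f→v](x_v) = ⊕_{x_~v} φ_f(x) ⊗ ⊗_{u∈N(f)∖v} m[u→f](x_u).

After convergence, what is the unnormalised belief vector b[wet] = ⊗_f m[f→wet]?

init: all messages = 𝟙 over 4 values
r1 m[φ0→ice] = [T, T, T, T]
r1 m[φ0→sprk] = [T, T, T, T]
r1 m[φ1→wind] = [T, T, T, T]
r1 m[φ1→sprk] = [T, T, T, T]
r1 m[φ2→snow] = [T, T, T, T]
r1 m[φ2→wind] = [T, T, T, T]
r1 m[φ2→wet] = [T, T, T, T]
r1 m[φ3→ice] = [F, T, F, F]
r1 m[φ4→snow] = [T, F, T, T]
r1 m[φ5→wet] = [F, T, T, F]
r1 m[ice→φ0] = [T, T, T, T]
r1 m[ice→φ3] = [T, T, T, T]
r1 m[snow→φ2] = [T, T, T, T]
r1 m[snow→φ4] = [T, T, T, T]
r1 m[wind→φ1] = [T, T, T, T]
r1 m[wind→φ2] = [T, T, T, T]
r1 m[wet→φ2] = [T, T, T, T]
r1 m[wet→φ5] = [T, T, T, T]
r1 m[sprk→φ0] = [T, T, T, T]
r1 m[sprk→φ1] = [T, T, T, T]
r2 m[φ0→ice] = [T, T, T, T]
r2 m[φ0→sprk] = [T, T, T, T]
r2 m[φ1→wind] = [T, T, T, T]
r2 m[φ1→sprk] = [T, T, T, T]
r2 m[φ2→snow] = [T, T, T, T]
r2 m[φ2→wind] = [T, T, T, T]
r2 m[φ2→wet] = [T, T, T, T]
r2 m[φ3→ice] = [F, T, F, F]
r2 m[φ4→snow] = [T, F, T, T]
r2 m[φ5→wet] = [F, T, T, F]
r2 m[ice→φ0] = [F, T, F, F]
r2 m[ice→φ3] = [T, T, T, T]
r2 m[snow→φ2] = [T, F, T, T]
r2 m[snow→φ4] = [T, T, T, T]
r2 m[wind→φ1] = [T, T, T, T]
r2 m[wind→φ2] = [T, T, T, T]
r2 m[wet→φ2] = [F, T, T, F]
r2 m[wet→φ5] = [T, T, T, T]
r2 m[sprk→φ0] = [T, T, T, T]
r2 m[sprk→φ1] = [T, T, T, T]
r3 m[φ0→ice] = [T, T, T, T]
r3 m[φ0→sprk] = [T, T, F, T]
r3 m[φ1→wind] = [T, T, T, T]
r3 m[φ1→sprk] = [T, T, T, T]
r3 m[φ2→snow] = [T, T, T, T]
r3 m[φ2→wind] = [T, T, T, T]
r3 m[φ2→wet] = [T, T, T, T]
r3 m[φ3→ice] = [F, T, F, F]
r3 m[φ4→snow] = [T, F, T, T]
r3 m[φ5→wet] = [F, T, T, F]
r3 m[ice→φ0] = [F, T, F, F]
r3 m[ice→φ3] = [T, T, T, T]
r3 m[snow→φ2] = [T, F, T, T]
r3 m[snow→φ4] = [T, T, T, T]
r3 m[wind→φ1] = [T, T, T, T]
r3 m[wind→φ2] = [T, T, T, T]
r3 m[wet→φ2] = [F, T, T, F]
r3 m[wet→φ5] = [T, T, T, T]
r3 m[sprk→φ0] = [T, T, T, T]
r3 m[sprk→φ1] = [T, T, T, T]
r4 m[φ0→ice] = [T, T, T, T]
r4 m[φ0→sprk] = [T, T, F, T]
r4 m[φ1→wind] = [T, T, T, T]
r4 m[φ1→sprk] = [T, T, T, T]
r4 m[φ2→snow] = [T, T, T, T]
r4 m[φ2→wind] = [T, T, T, T]
r4 m[φ2→wet] = [T, T, T, T]
r4 m[φ3→ice] = [F, T, F, F]
r4 m[φ4→snow] = [T, F, T, T]
r4 m[φ5→wet] = [F, T, T, F]
r4 m[ice→φ0] = [F, T, F, F]
r4 m[ice→φ3] = [T, T, T, T]
r4 m[snow→φ2] = [T, F, T, T]
r4 m[snow→φ4] = [T, T, T, T]
r4 m[wind→φ1] = [T, T, T, T]
r4 m[wind→φ2] = [T, T, T, T]
r4 m[wet→φ2] = [F, T, T, F]
r4 m[wet→φ5] = [T, T, T, T]
r4 m[sprk→φ0] = [T, T, T, T]
r4 m[sprk→φ1] = [T, T, F, T]
r5 m[φ0→ice] = [T, T, T, T]
r5 m[φ0→sprk] = [T, T, F, T]
r5 m[φ1→wind] = [T, T, T, T]
r5 m[φ1→sprk] = [T, T, T, T]
r5 m[φ2→snow] = [T, T, T, T]
r5 m[φ2→wind] = [T, T, T, T]
r5 m[φ2→wet] = [T, T, T, T]
r5 m[φ3→ice] = [F, T, F, F]
r5 m[φ4→snow] = [T, F, T, T]
r5 m[φ5→wet] = [F, T, T, F]
r5 m[ice→φ0] = [F, T, F, F]
r5 m[ice→φ3] = [T, T, T, T]
r5 m[snow→φ2] = [T, F, T, T]
r5 m[snow→φ4] = [T, T, T, T]
r5 m[wind→φ1] = [T, T, T, T]
r5 m[wind→φ2] = [T, T, T, T]
r5 m[wet→φ2] = [F, T, T, F]
r5 m[wet→φ5] = [T, T, T, T]
r5 m[sprk→φ0] = [T, T, T, T]
r5 m[sprk→φ1] = [T, T, F, T]
fixed point reached at round 5
b[wet] = ⊗ incoming = [F, T, T, F]

b[wet] = [F, T, T, F]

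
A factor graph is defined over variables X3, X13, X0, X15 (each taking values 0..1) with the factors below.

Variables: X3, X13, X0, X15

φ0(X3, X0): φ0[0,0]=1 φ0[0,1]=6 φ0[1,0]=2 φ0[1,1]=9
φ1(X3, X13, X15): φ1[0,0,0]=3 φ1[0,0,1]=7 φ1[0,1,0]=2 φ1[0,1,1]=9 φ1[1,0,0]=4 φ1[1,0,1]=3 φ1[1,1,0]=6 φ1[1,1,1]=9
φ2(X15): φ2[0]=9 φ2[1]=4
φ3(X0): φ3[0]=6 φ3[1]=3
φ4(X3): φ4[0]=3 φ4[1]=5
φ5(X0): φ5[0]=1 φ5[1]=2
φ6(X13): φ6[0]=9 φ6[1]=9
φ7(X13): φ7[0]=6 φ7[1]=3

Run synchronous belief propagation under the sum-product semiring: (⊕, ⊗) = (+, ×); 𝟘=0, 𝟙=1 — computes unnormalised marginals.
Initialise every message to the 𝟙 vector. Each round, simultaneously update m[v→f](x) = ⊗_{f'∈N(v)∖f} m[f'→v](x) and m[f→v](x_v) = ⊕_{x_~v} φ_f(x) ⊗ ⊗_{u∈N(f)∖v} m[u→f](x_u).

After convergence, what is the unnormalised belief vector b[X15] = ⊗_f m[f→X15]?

init: all messages = 𝟙 over 2 values
r1 m[φ0→X3] = [7, 11]
r1 m[φ0→X0] = [3, 15]
r1 m[φ1→X3] = [21, 22]
r1 m[φ1→X13] = [17, 26]
r1 m[φ1→X15] = [15, 28]
r1 m[φ2→X15] = [9, 4]
r1 m[φ3→X0] = [6, 3]
r1 m[φ4→X3] = [3, 5]
r1 m[φ5→X0] = [1, 2]
r1 m[φ6→X13] = [9, 9]
r1 m[φ7→X13] = [6, 3]
r1 m[X3→φ0] = [1, 1]
r1 m[X3→φ1] = [1, 1]
r1 m[X3→φ4] = [1, 1]
r1 m[X13→φ1] = [1, 1]
r1 m[X13→φ6] = [1, 1]
r1 m[X13→φ7] = [1, 1]
r1 m[X0→φ0] = [1, 1]
r1 m[X0→φ3] = [1, 1]
r1 m[X0→φ5] = [1, 1]
r1 m[X15→φ1] = [1, 1]
r1 m[X15→φ2] = [1, 1]
r2 m[φ0→X3] = [7, 11]
r2 m[φ0→X0] = [3, 15]
r2 m[φ1→X3] = [21, 22]
r2 m[φ1→X13] = [17, 26]
r2 m[φ1→X15] = [15, 28]
r2 m[φ2→X15] = [9, 4]
r2 m[φ3→X0] = [6, 3]
r2 m[φ4→X3] = [3, 5]
r2 m[φ5→X0] = [1, 2]
r2 m[φ6→X13] = [9, 9]
r2 m[φ7→X13] = [6, 3]
r2 m[X3→φ0] = [63, 110]
r2 m[X3→φ1] = [21, 55]
r2 m[X3→φ4] = [147, 242]
r2 m[X13→φ1] = [54, 27]
r2 m[X13→φ6] = [102, 78]
r2 m[X13→φ7] = [153, 234]
r2 m[X0→φ0] = [6, 6]
r2 m[X0→φ3] = [3, 30]
r2 m[X0→φ5] = [18, 45]
r2 m[X15→φ1] = [9, 4]
r2 m[X15→φ2] = [15, 28]
r3 m[φ0→X3] = [42, 66]
r3 m[φ0→X0] = [283, 1368]
r3 m[φ1→X3] = [4428, 5022]
r3 m[φ1→X13] = [3795, 6084]
r3 m[φ1→X15] = [25326, 35316]
r3 m[φ2→X15] = [9, 4]
r3 m[φ3→X0] = [6, 3]
r3 m[φ4→X3] = [3, 5]
r3 m[φ5→X0] = [1, 2]
r3 m[φ6→X13] = [9, 9]
r3 m[φ7→X13] = [6, 3]
r3 m[X3→φ0] = [63, 110]
r3 m[X3→φ1] = [21, 55]
r3 m[X3→φ4] = [147, 242]
r3 m[X13→φ1] = [54, 27]
r3 m[X13→φ6] = [102, 78]
r3 m[X13→φ7] = [153, 234]
r3 m[X0→φ0] = [6, 6]
r3 m[X0→φ3] = [3, 30]
r3 m[X0→φ5] = [18, 45]
r3 m[X15→φ1] = [9, 4]
r3 m[X15→φ2] = [15, 28]
r4 m[φ0→X3] = [42, 66]
r4 m[φ0→X0] = [283, 1368]
r4 m[φ1→X3] = [4428, 5022]
r4 m[φ1→X13] = [3795, 6084]
r4 m[φ1→X15] = [25326, 35316]
r4 m[φ2→X15] = [9, 4]
r4 m[φ3→X0] = [6, 3]
r4 m[φ4→X3] = [3, 5]
r4 m[φ5→X0] = [1, 2]
r4 m[φ6→X13] = [9, 9]
r4 m[φ7→X13] = [6, 3]
r4 m[X3→φ0] = [13284, 25110]
r4 m[X3→φ1] = [126, 330]
r4 m[X3→φ4] = [185976, 331452]
r4 m[X13→φ1] = [54, 27]
r4 m[X13→φ6] = [22770, 18252]
r4 m[X13→φ7] = [34155, 54756]
r4 m[X0→φ0] = [6, 6]
r4 m[X0→φ3] = [283, 2736]
r4 m[X0→φ5] = [1698, 4104]
r4 m[X15→φ1] = [9, 4]
r4 m[X15→φ2] = [25326, 35316]
r5 m[φ0→X3] = [42, 66]
r5 m[φ0→X0] = [63504, 305694]
r5 m[φ1→X3] = [4428, 5022]
r5 m[φ1→X13] = [22770, 36504]
r5 m[φ1→X15] = [151956, 211896]
r5 m[φ2→X15] = [9, 4]
r5 m[φ3→X0] = [6, 3]
r5 m[φ4→X3] = [3, 5]
r5 m[φ5→X0] = [1, 2]
r5 m[φ6→X13] = [9, 9]
r5 m[φ7→X13] = [6, 3]
r5 m[X3→φ0] = [13284, 25110]
r5 m[X3→φ1] = [126, 330]
r5 m[X3→φ4] = [185976, 331452]
r5 m[X13→φ1] = [54, 27]
r5 m[X13→φ6] = [22770, 18252]
r5 m[X13→φ7] = [34155, 54756]
r5 m[X0→φ0] = [6, 6]
r5 m[X0→φ3] = [283, 2736]
r5 m[X0→φ5] = [1698, 4104]
r5 m[X15→φ1] = [9, 4]
r5 m[X15→φ2] = [25326, 35316]
r6 m[φ0→X3] = [42, 66]
r6 m[φ0→X0] = [63504, 305694]
r6 m[φ1→X3] = [4428, 5022]
r6 m[φ1→X13] = [22770, 36504]
r6 m[φ1→X15] = [151956, 211896]
r6 m[φ2→X15] = [9, 4]
r6 m[φ3→X0] = [6, 3]
r6 m[φ4→X3] = [3, 5]
r6 m[φ5→X0] = [1, 2]
r6 m[φ6→X13] = [9, 9]
r6 m[φ7→X13] = [6, 3]
r6 m[X3→φ0] = [13284, 25110]
r6 m[X3→φ1] = [126, 330]
r6 m[X3→φ4] = [185976, 331452]
r6 m[X13→φ1] = [54, 27]
r6 m[X13→φ6] = [136620, 109512]
r6 m[X13→φ7] = [204930, 328536]
r6 m[X0→φ0] = [6, 6]
r6 m[X0→φ3] = [63504, 611388]
r6 m[X0→φ5] = [381024, 917082]
r6 m[X15→φ1] = [9, 4]
r6 m[X15→φ2] = [151956, 211896]
r7 m[φ0→X3] = [42, 66]
r7 m[φ0→X0] = [63504, 305694]
r7 m[φ1→X3] = [4428, 5022]
r7 m[φ1→X13] = [22770, 36504]
r7 m[φ1→X15] = [151956, 211896]
r7 m[φ2→X15] = [9, 4]
r7 m[φ3→X0] = [6, 3]
r7 m[φ4→X3] = [3, 5]
r7 m[φ5→X0] = [1, 2]
r7 m[φ6→X13] = [9, 9]
r7 m[φ7→X13] = [6, 3]
r7 m[X3→φ0] = [13284, 25110]
r7 m[X3→φ1] = [126, 330]
r7 m[X3→φ4] = [185976, 331452]
r7 m[X13→φ1] = [54, 27]
r7 m[X13→φ6] = [136620, 109512]
r7 m[X13→φ7] = [204930, 328536]
r7 m[X0→φ0] = [6, 6]
r7 m[X0→φ3] = [63504, 611388]
r7 m[X0→φ5] = [381024, 917082]
r7 m[X15→φ1] = [9, 4]
r7 m[X15→φ2] = [151956, 211896]
fixed point reached at round 7
b[X15] = ⊗ incoming = [1367604, 847584]

b[X15] = [1367604, 847584]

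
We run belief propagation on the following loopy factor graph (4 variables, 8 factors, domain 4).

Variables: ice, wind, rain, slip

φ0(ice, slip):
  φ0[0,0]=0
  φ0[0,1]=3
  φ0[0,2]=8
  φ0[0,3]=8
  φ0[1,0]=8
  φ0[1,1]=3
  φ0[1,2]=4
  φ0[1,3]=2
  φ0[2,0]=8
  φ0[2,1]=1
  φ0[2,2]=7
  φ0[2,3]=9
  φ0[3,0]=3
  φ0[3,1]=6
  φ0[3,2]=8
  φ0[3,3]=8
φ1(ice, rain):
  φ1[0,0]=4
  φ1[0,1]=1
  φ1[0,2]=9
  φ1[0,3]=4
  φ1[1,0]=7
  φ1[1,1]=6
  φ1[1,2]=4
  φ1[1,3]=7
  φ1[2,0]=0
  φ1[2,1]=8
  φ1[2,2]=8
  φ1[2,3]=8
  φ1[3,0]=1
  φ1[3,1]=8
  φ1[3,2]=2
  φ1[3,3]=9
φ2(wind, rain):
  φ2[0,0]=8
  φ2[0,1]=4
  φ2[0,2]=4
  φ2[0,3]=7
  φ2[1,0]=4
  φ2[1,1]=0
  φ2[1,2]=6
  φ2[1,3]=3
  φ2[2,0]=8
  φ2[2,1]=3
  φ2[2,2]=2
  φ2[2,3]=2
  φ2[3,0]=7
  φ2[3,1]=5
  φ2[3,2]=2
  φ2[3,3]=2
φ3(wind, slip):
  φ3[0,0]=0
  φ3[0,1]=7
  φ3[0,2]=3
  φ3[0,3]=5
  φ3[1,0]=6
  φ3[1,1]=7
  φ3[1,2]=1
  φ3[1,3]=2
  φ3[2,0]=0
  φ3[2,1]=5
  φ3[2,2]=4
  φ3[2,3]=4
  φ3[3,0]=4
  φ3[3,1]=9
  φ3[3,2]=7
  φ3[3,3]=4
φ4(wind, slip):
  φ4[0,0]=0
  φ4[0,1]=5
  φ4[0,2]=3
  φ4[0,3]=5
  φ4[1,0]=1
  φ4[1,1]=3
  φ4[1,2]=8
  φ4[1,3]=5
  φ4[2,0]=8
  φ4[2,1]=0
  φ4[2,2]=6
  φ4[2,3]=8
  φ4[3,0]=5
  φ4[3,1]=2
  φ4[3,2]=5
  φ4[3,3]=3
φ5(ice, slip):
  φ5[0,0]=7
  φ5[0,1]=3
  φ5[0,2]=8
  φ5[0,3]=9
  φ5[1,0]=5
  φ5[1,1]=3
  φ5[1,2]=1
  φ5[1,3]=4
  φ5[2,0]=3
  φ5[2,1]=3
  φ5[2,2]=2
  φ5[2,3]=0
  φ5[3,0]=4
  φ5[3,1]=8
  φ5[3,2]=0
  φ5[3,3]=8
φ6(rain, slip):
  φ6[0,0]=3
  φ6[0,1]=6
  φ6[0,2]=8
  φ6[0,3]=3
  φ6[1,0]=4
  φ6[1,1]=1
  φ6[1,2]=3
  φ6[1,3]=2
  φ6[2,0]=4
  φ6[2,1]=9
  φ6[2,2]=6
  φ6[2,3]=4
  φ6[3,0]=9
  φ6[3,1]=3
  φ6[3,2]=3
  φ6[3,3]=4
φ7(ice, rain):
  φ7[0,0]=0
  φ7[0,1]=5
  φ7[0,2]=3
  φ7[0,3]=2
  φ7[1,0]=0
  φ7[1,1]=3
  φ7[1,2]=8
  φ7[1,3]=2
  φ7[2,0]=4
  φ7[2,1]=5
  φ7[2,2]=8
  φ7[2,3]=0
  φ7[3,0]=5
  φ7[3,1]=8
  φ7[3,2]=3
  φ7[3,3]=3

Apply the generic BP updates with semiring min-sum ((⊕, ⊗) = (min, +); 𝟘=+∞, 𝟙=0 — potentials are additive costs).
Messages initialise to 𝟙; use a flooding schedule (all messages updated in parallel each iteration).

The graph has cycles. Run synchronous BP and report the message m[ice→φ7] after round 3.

message @ round 3 = [4, 7, 1, 4]

init: all messages = 𝟙 over 4 values
r1 m[φ0→ice] = [0, 2, 1, 3]
r1 m[φ0→slip] = [0, 1, 4, 2]
r1 m[φ1→ice] = [1, 4, 0, 1]
r1 m[φ1→rain] = [0, 1, 2, 4]
r1 m[φ2→wind] = [4, 0, 2, 2]
r1 m[φ2→rain] = [4, 0, 2, 2]
r1 m[φ3→wind] = [0, 1, 0, 4]
r1 m[φ3→slip] = [0, 5, 1, 2]
r1 m[φ4→wind] = [0, 1, 0, 2]
r1 m[φ4→slip] = [0, 0, 3, 3]
r1 m[φ5→ice] = [3, 1, 0, 0]
r1 m[φ5→slip] = [3, 3, 0, 0]
r1 m[φ6→rain] = [3, 1, 4, 3]
r1 m[φ6→slip] = [3, 1, 3, 2]
r1 m[φ7→ice] = [0, 0, 0, 3]
r1 m[φ7→rain] = [0, 3, 3, 0]
r1 m[ice→φ0] = [0, 0, 0, 0]
r1 m[ice→φ1] = [0, 0, 0, 0]
r1 m[ice→φ5] = [0, 0, 0, 0]
r1 m[ice→φ7] = [0, 0, 0, 0]
r1 m[wind→φ2] = [0, 0, 0, 0]
r1 m[wind→φ3] = [0, 0, 0, 0]
r1 m[wind→φ4] = [0, 0, 0, 0]
r1 m[rain→φ1] = [0, 0, 0, 0]
r1 m[rain→φ2] = [0, 0, 0, 0]
r1 m[rain→φ6] = [0, 0, 0, 0]
r1 m[rain→φ7] = [0, 0, 0, 0]
r1 m[slip→φ0] = [0, 0, 0, 0]
r1 m[slip→φ3] = [0, 0, 0, 0]
r1 m[slip→φ4] = [0, 0, 0, 0]
r1 m[slip→φ5] = [0, 0, 0, 0]
r1 m[slip→φ6] = [0, 0, 0, 0]
r2 m[φ0→ice] = [0, 2, 1, 3]
r2 m[φ0→slip] = [0, 1, 4, 2]
r2 m[φ1→ice] = [1, 4, 0, 1]
r2 m[φ1→rain] = [0, 1, 2, 4]
r2 m[φ2→wind] = [4, 0, 2, 2]
r2 m[φ2→rain] = [4, 0, 2, 2]
r2 m[φ3→wind] = [0, 1, 0, 4]
r2 m[φ3→slip] = [0, 5, 1, 2]
r2 m[φ4→wind] = [0, 1, 0, 2]
r2 m[φ4→slip] = [0, 0, 3, 3]
r2 m[φ5→ice] = [3, 1, 0, 0]
r2 m[φ5→slip] = [3, 3, 0, 0]
r2 m[φ6→rain] = [3, 1, 4, 3]
r2 m[φ6→slip] = [3, 1, 3, 2]
r2 m[φ7→ice] = [0, 0, 0, 3]
r2 m[φ7→rain] = [0, 3, 3, 0]
r2 m[ice→φ0] = [4, 5, 0, 4]
r2 m[ice→φ1] = [3, 3, 1, 6]
r2 m[ice→φ5] = [1, 6, 1, 7]
r2 m[ice→φ7] = [4, 7, 1, 4]
r2 m[wind→φ2] = [0, 2, 0, 6]
r2 m[wind→φ3] = [4, 1, 2, 4]
r2 m[wind→φ4] = [4, 1, 2, 6]
r2 m[rain→φ1] = [7, 4, 9, 5]
r2 m[rain→φ2] = [3, 5, 9, 7]
r2 m[rain→φ6] = [4, 4, 7, 6]
r2 m[rain→φ7] = [7, 2, 8, 9]
r2 m[slip→φ0] = [6, 9, 7, 7]
r2 m[slip→φ3] = [6, 5, 10, 7]
r2 m[slip→φ4] = [6, 10, 8, 6]
r2 m[slip→φ5] = [3, 7, 11, 9]
r2 m[slip→φ6] = [3, 9, 8, 7]
r3 m[φ0→ice] = [6, 9, 10, 9]
r3 m[φ0→slip] = [4, 1, 7, 7]
r3 m[φ1→ice] = [5, 10, 7, 8]
r3 m[φ1→rain] = [1, 4, 7, 7]
r3 m[φ2→wind] = [9, 5, 8, 9]
r3 m[φ2→rain] = [6, 2, 2, 2]
r3 m[φ3→wind] = [6, 9, 6, 10]
r3 m[φ3→slip] = [2, 7, 2, 3]
r3 m[φ4→wind] = [6, 7, 10, 9]
r3 m[φ4→slip] = [2, 2, 7, 6]
r3 m[φ5→ice] = [10, 8, 6, 7]
r3 m[φ5→slip] = [4, 4, 3, 1]
r3 m[φ6→rain] = [6, 7, 7, 11]
r3 m[φ6→slip] = [7, 5, 7, 6]
r3 m[φ7→ice] = [7, 5, 7, 10]
r3 m[φ7→rain] = [4, 6, 7, 1]
r3 m[ice→φ0] = [4, 5, 0, 4]
r3 m[ice→φ1] = [3, 3, 1, 6]
r3 m[ice→φ5] = [1, 6, 1, 7]
r3 m[ice→φ7] = [4, 7, 1, 4]
r3 m[wind→φ2] = [0, 2, 0, 6]
r3 m[wind→φ3] = [4, 1, 2, 4]
r3 m[wind→φ4] = [4, 1, 2, 6]
r3 m[rain→φ1] = [7, 4, 9, 5]
r3 m[rain→φ2] = [3, 5, 9, 7]
r3 m[rain→φ6] = [4, 4, 7, 6]
r3 m[rain→φ7] = [7, 2, 8, 9]
r3 m[slip→φ0] = [6, 9, 7, 7]
r3 m[slip→φ3] = [6, 5, 10, 7]
r3 m[slip→φ4] = [6, 10, 8, 6]
r3 m[slip→φ5] = [3, 7, 11, 9]
r3 m[slip→φ6] = [3, 9, 8, 7]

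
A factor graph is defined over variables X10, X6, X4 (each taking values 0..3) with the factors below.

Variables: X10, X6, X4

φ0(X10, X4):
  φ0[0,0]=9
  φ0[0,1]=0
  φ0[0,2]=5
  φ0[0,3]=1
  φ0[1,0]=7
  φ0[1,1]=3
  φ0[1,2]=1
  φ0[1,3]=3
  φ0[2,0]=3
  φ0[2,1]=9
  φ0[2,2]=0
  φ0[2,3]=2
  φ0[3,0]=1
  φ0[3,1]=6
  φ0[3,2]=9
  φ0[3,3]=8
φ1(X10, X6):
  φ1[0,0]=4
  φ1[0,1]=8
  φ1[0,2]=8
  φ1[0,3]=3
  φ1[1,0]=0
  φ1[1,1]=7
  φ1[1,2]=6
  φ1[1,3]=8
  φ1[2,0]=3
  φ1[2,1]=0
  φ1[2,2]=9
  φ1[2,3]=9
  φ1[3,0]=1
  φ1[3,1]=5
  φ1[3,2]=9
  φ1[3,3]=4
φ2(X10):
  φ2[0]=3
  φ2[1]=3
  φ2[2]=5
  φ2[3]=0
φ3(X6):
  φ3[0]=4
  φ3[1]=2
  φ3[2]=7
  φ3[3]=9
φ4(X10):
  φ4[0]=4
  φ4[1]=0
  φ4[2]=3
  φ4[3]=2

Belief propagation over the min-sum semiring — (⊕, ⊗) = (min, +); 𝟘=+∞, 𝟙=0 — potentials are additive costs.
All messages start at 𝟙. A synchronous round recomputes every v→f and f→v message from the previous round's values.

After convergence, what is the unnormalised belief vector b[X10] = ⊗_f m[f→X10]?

b[X10] = [15, 8, 10, 8]

init: all messages = 𝟙 over 4 values
r1 m[φ0→X10] = [0, 1, 0, 1]
r1 m[φ0→X4] = [1, 0, 0, 1]
r1 m[φ1→X10] = [3, 0, 0, 1]
r1 m[φ1→X6] = [0, 0, 6, 3]
r1 m[φ2→X10] = [3, 3, 5, 0]
r1 m[φ3→X6] = [4, 2, 7, 9]
r1 m[φ4→X10] = [4, 0, 3, 2]
r1 m[X10→φ0] = [0, 0, 0, 0]
r1 m[X10→φ1] = [0, 0, 0, 0]
r1 m[X10→φ2] = [0, 0, 0, 0]
r1 m[X10→φ4] = [0, 0, 0, 0]
r1 m[X6→φ1] = [0, 0, 0, 0]
r1 m[X6→φ3] = [0, 0, 0, 0]
r1 m[X4→φ0] = [0, 0, 0, 0]
r2 m[φ0→X10] = [0, 1, 0, 1]
r2 m[φ0→X4] = [1, 0, 0, 1]
r2 m[φ1→X10] = [3, 0, 0, 1]
r2 m[φ1→X6] = [0, 0, 6, 3]
r2 m[φ2→X10] = [3, 3, 5, 0]
r2 m[φ3→X6] = [4, 2, 7, 9]
r2 m[φ4→X10] = [4, 0, 3, 2]
r2 m[X10→φ0] = [10, 3, 8, 3]
r2 m[X10→φ1] = [7, 4, 8, 3]
r2 m[X10→φ2] = [7, 1, 3, 4]
r2 m[X10→φ4] = [6, 4, 5, 2]
r2 m[X6→φ1] = [4, 2, 7, 9]
r2 m[X6→φ3] = [0, 0, 6, 3]
r2 m[X4→φ0] = [0, 0, 0, 0]
r3 m[φ0→X10] = [0, 1, 0, 1]
r3 m[φ0→X4] = [4, 6, 4, 6]
r3 m[φ1→X10] = [8, 4, 2, 5]
r3 m[φ1→X6] = [4, 8, 10, 7]
r3 m[φ2→X10] = [3, 3, 5, 0]
r3 m[φ3→X6] = [4, 2, 7, 9]
r3 m[φ4→X10] = [4, 0, 3, 2]
r3 m[X10→φ0] = [10, 3, 8, 3]
r3 m[X10→φ1] = [7, 4, 8, 3]
r3 m[X10→φ2] = [7, 1, 3, 4]
r3 m[X10→φ4] = [6, 4, 5, 2]
r3 m[X6→φ1] = [4, 2, 7, 9]
r3 m[X6→φ3] = [0, 0, 6, 3]
r3 m[X4→φ0] = [0, 0, 0, 0]
r4 m[φ0→X10] = [0, 1, 0, 1]
r4 m[φ0→X4] = [4, 6, 4, 6]
r4 m[φ1→X10] = [8, 4, 2, 5]
r4 m[φ1→X6] = [4, 8, 10, 7]
r4 m[φ2→X10] = [3, 3, 5, 0]
r4 m[φ3→X6] = [4, 2, 7, 9]
r4 m[φ4→X10] = [4, 0, 3, 2]
r4 m[X10→φ0] = [15, 7, 10, 7]
r4 m[X10→φ1] = [7, 4, 8, 3]
r4 m[X10→φ2] = [12, 5, 5, 8]
r4 m[X10→φ4] = [11, 8, 7, 6]
r4 m[X6→φ1] = [4, 2, 7, 9]
r4 m[X6→φ3] = [4, 8, 10, 7]
r4 m[X4→φ0] = [0, 0, 0, 0]
r5 m[φ0→X10] = [0, 1, 0, 1]
r5 m[φ0→X4] = [8, 10, 8, 10]
r5 m[φ1→X10] = [8, 4, 2, 5]
r5 m[φ1→X6] = [4, 8, 10, 7]
r5 m[φ2→X10] = [3, 3, 5, 0]
r5 m[φ3→X6] = [4, 2, 7, 9]
r5 m[φ4→X10] = [4, 0, 3, 2]
r5 m[X10→φ0] = [15, 7, 10, 7]
r5 m[X10→φ1] = [7, 4, 8, 3]
r5 m[X10→φ2] = [12, 5, 5, 8]
r5 m[X10→φ4] = [11, 8, 7, 6]
r5 m[X6→φ1] = [4, 2, 7, 9]
r5 m[X6→φ3] = [4, 8, 10, 7]
r5 m[X4→φ0] = [0, 0, 0, 0]
r6 m[φ0→X10] = [0, 1, 0, 1]
r6 m[φ0→X4] = [8, 10, 8, 10]
r6 m[φ1→X10] = [8, 4, 2, 5]
r6 m[φ1→X6] = [4, 8, 10, 7]
r6 m[φ2→X10] = [3, 3, 5, 0]
r6 m[φ3→X6] = [4, 2, 7, 9]
r6 m[φ4→X10] = [4, 0, 3, 2]
r6 m[X10→φ0] = [15, 7, 10, 7]
r6 m[X10→φ1] = [7, 4, 8, 3]
r6 m[X10→φ2] = [12, 5, 5, 8]
r6 m[X10→φ4] = [11, 8, 7, 6]
r6 m[X6→φ1] = [4, 2, 7, 9]
r6 m[X6→φ3] = [4, 8, 10, 7]
r6 m[X4→φ0] = [0, 0, 0, 0]
fixed point reached at round 6
b[X10] = ⊗ incoming = [15, 8, 10, 8]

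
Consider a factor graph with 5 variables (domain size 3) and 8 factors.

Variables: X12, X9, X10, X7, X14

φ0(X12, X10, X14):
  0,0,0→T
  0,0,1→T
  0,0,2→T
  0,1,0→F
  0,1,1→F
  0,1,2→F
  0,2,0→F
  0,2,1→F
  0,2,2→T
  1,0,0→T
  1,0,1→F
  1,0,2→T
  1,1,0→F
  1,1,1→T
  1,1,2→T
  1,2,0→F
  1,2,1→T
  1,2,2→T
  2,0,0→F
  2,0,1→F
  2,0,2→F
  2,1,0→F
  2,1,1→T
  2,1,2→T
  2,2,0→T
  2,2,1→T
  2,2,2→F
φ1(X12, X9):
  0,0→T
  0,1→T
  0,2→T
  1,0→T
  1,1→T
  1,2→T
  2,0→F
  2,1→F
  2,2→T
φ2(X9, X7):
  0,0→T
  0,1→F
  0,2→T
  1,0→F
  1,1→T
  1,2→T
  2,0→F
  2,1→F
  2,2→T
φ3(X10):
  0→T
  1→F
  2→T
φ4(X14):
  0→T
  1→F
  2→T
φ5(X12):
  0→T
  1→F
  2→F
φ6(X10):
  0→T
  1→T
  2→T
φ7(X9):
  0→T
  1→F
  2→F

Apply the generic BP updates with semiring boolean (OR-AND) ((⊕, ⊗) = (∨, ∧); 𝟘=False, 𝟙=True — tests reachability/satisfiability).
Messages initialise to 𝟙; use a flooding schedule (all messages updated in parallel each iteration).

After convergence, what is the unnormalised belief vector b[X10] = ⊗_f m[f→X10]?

b[X10] = [T, F, T]

init: all messages = 𝟙 over 3 values
r1 m[φ0→X12] = [T, T, T]
r1 m[φ0→X10] = [T, T, T]
r1 m[φ0→X14] = [T, T, T]
r1 m[φ1→X12] = [T, T, T]
r1 m[φ1→X9] = [T, T, T]
r1 m[φ2→X9] = [T, T, T]
r1 m[φ2→X7] = [T, T, T]
r1 m[φ3→X10] = [T, F, T]
r1 m[φ4→X14] = [T, F, T]
r1 m[φ5→X12] = [T, F, F]
r1 m[φ6→X10] = [T, T, T]
r1 m[φ7→X9] = [T, F, F]
r1 m[X12→φ0] = [T, T, T]
r1 m[X12→φ1] = [T, T, T]
r1 m[X12→φ5] = [T, T, T]
r1 m[X9→φ1] = [T, T, T]
r1 m[X9→φ2] = [T, T, T]
r1 m[X9→φ7] = [T, T, T]
r1 m[X10→φ0] = [T, T, T]
r1 m[X10→φ3] = [T, T, T]
r1 m[X10→φ6] = [T, T, T]
r1 m[X7→φ2] = [T, T, T]
r1 m[X14→φ0] = [T, T, T]
r1 m[X14→φ4] = [T, T, T]
r2 m[φ0→X12] = [T, T, T]
r2 m[φ0→X10] = [T, T, T]
r2 m[φ0→X14] = [T, T, T]
r2 m[φ1→X12] = [T, T, T]
r2 m[φ1→X9] = [T, T, T]
r2 m[φ2→X9] = [T, T, T]
r2 m[φ2→X7] = [T, T, T]
r2 m[φ3→X10] = [T, F, T]
r2 m[φ4→X14] = [T, F, T]
r2 m[φ5→X12] = [T, F, F]
r2 m[φ6→X10] = [T, T, T]
r2 m[φ7→X9] = [T, F, F]
r2 m[X12→φ0] = [T, F, F]
r2 m[X12→φ1] = [T, F, F]
r2 m[X12→φ5] = [T, T, T]
r2 m[X9→φ1] = [T, F, F]
r2 m[X9→φ2] = [T, F, F]
r2 m[X9→φ7] = [T, T, T]
r2 m[X10→φ0] = [T, F, T]
r2 m[X10→φ3] = [T, T, T]
r2 m[X10→φ6] = [T, F, T]
r2 m[X7→φ2] = [T, T, T]
r2 m[X14→φ0] = [T, F, T]
r2 m[X14→φ4] = [T, T, T]
r3 m[φ0→X12] = [T, T, T]
r3 m[φ0→X10] = [T, F, T]
r3 m[φ0→X14] = [T, T, T]
r3 m[φ1→X12] = [T, T, F]
r3 m[φ1→X9] = [T, T, T]
r3 m[φ2→X9] = [T, T, T]
r3 m[φ2→X7] = [T, F, T]
r3 m[φ3→X10] = [T, F, T]
r3 m[φ4→X14] = [T, F, T]
r3 m[φ5→X12] = [T, F, F]
r3 m[φ6→X10] = [T, T, T]
r3 m[φ7→X9] = [T, F, F]
r3 m[X12→φ0] = [T, F, F]
r3 m[X12→φ1] = [T, F, F]
r3 m[X12→φ5] = [T, T, T]
r3 m[X9→φ1] = [T, F, F]
r3 m[X9→φ2] = [T, F, F]
r3 m[X9→φ7] = [T, T, T]
r3 m[X10→φ0] = [T, F, T]
r3 m[X10→φ3] = [T, T, T]
r3 m[X10→φ6] = [T, F, T]
r3 m[X7→φ2] = [T, T, T]
r3 m[X14→φ0] = [T, F, T]
r3 m[X14→φ4] = [T, T, T]
r4 m[φ0→X12] = [T, T, T]
r4 m[φ0→X10] = [T, F, T]
r4 m[φ0→X14] = [T, T, T]
r4 m[φ1→X12] = [T, T, F]
r4 m[φ1→X9] = [T, T, T]
r4 m[φ2→X9] = [T, T, T]
r4 m[φ2→X7] = [T, F, T]
r4 m[φ3→X10] = [T, F, T]
r4 m[φ4→X14] = [T, F, T]
r4 m[φ5→X12] = [T, F, F]
r4 m[φ6→X10] = [T, T, T]
r4 m[φ7→X9] = [T, F, F]
r4 m[X12→φ0] = [T, F, F]
r4 m[X12→φ1] = [T, F, F]
r4 m[X12→φ5] = [T, T, F]
r4 m[X9→φ1] = [T, F, F]
r4 m[X9→φ2] = [T, F, F]
r4 m[X9→φ7] = [T, T, T]
r4 m[X10→φ0] = [T, F, T]
r4 m[X10→φ3] = [T, F, T]
r4 m[X10→φ6] = [T, F, T]
r4 m[X7→φ2] = [T, T, T]
r4 m[X14→φ0] = [T, F, T]
r4 m[X14→φ4] = [T, T, T]
r5 m[φ0→X12] = [T, T, T]
r5 m[φ0→X10] = [T, F, T]
r5 m[φ0→X14] = [T, T, T]
r5 m[φ1→X12] = [T, T, F]
r5 m[φ1→X9] = [T, T, T]
r5 m[φ2→X9] = [T, T, T]
r5 m[φ2→X7] = [T, F, T]
r5 m[φ3→X10] = [T, F, T]
r5 m[φ4→X14] = [T, F, T]
r5 m[φ5→X12] = [T, F, F]
r5 m[φ6→X10] = [T, T, T]
r5 m[φ7→X9] = [T, F, F]
r5 m[X12→φ0] = [T, F, F]
r5 m[X12→φ1] = [T, F, F]
r5 m[X12→φ5] = [T, T, F]
r5 m[X9→φ1] = [T, F, F]
r5 m[X9→φ2] = [T, F, F]
r5 m[X9→φ7] = [T, T, T]
r5 m[X10→φ0] = [T, F, T]
r5 m[X10→φ3] = [T, F, T]
r5 m[X10→φ6] = [T, F, T]
r5 m[X7→φ2] = [T, T, T]
r5 m[X14→φ0] = [T, F, T]
r5 m[X14→φ4] = [T, T, T]
fixed point reached at round 5
b[X10] = ⊗ incoming = [T, F, T]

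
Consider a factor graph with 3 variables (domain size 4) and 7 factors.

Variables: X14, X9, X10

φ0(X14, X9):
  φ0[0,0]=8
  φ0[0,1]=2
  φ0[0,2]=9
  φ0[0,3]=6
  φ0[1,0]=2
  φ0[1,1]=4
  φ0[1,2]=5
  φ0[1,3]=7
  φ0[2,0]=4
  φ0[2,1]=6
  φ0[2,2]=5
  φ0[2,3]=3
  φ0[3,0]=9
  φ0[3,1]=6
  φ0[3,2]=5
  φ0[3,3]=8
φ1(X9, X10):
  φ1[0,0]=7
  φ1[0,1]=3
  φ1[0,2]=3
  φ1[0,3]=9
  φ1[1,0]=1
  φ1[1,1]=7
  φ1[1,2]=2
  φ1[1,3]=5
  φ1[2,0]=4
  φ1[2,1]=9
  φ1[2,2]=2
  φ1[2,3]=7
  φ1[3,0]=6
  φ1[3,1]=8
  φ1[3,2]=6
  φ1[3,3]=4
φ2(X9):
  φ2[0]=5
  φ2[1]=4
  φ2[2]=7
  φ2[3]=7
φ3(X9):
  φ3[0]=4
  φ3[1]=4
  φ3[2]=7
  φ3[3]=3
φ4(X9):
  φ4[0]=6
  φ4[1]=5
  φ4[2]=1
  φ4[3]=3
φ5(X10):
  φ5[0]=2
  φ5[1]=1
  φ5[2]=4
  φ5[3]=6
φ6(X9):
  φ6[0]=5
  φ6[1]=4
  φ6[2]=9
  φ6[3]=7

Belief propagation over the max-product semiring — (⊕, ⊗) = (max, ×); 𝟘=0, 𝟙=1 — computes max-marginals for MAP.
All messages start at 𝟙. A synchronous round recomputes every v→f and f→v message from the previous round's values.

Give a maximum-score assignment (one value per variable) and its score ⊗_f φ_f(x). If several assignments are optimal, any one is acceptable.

init: all messages = 𝟙 over 4 values
r1 m[φ0→X14] = [9, 7, 6, 9]
r1 m[φ0→X9] = [9, 6, 9, 8]
r1 m[φ1→X9] = [9, 7, 9, 8]
r1 m[φ1→X10] = [7, 9, 6, 9]
r1 m[φ2→X9] = [5, 4, 7, 7]
r1 m[φ3→X9] = [4, 4, 7, 3]
r1 m[φ4→X9] = [6, 5, 1, 3]
r1 m[φ5→X10] = [2, 1, 4, 6]
r1 m[φ6→X9] = [5, 4, 9, 7]
r1 m[X14→φ0] = [1, 1, 1, 1]
r1 m[X9→φ0] = [1, 1, 1, 1]
r1 m[X9→φ1] = [1, 1, 1, 1]
r1 m[X9→φ2] = [1, 1, 1, 1]
r1 m[X9→φ3] = [1, 1, 1, 1]
r1 m[X9→φ4] = [1, 1, 1, 1]
r1 m[X9→φ6] = [1, 1, 1, 1]
r1 m[X10→φ1] = [1, 1, 1, 1]
r1 m[X10→φ5] = [1, 1, 1, 1]
r2 m[φ0→X14] = [9, 7, 6, 9]
r2 m[φ0→X9] = [9, 6, 9, 8]
r2 m[φ1→X9] = [9, 7, 9, 8]
r2 m[φ1→X10] = [7, 9, 6, 9]
r2 m[φ2→X9] = [5, 4, 7, 7]
r2 m[φ3→X9] = [4, 4, 7, 3]
r2 m[φ4→X9] = [6, 5, 1, 3]
r2 m[φ5→X10] = [2, 1, 4, 6]
r2 m[φ6→X9] = [5, 4, 9, 7]
r2 m[X14→φ0] = [1, 1, 1, 1]
r2 m[X9→φ0] = [5400, 2240, 3969, 3528]
r2 m[X9→φ1] = [5400, 1920, 3969, 3528]
r2 m[X9→φ2] = [9720, 3360, 5103, 4032]
r2 m[X9→φ3] = [12150, 3360, 5103, 9408]
r2 m[X9→φ4] = [8100, 2688, 35721, 9408]
r2 m[X9→φ6] = [9720, 3360, 3969, 4032]
r2 m[X10→φ1] = [2, 1, 4, 6]
r2 m[X10→φ5] = [7, 9, 6, 9]
r3 m[φ0→X14] = [43200, 24696, 21600, 48600]
r3 m[φ0→X9] = [9, 6, 9, 8]
r3 m[φ1→X9] = [54, 30, 42, 24]
r3 m[φ1→X10] = [37800, 35721, 21168, 48600]
r3 m[φ2→X9] = [5, 4, 7, 7]
r3 m[φ3→X9] = [4, 4, 7, 3]
r3 m[φ4→X9] = [6, 5, 1, 3]
r3 m[φ5→X10] = [2, 1, 4, 6]
r3 m[φ6→X9] = [5, 4, 9, 7]
r3 m[X14→φ0] = [1, 1, 1, 1]
r3 m[X9→φ0] = [5400, 2240, 3969, 3528]
r3 m[X9→φ1] = [5400, 1920, 3969, 3528]
r3 m[X9→φ2] = [9720, 3360, 5103, 4032]
r3 m[X9→φ3] = [12150, 3360, 5103, 9408]
r3 m[X9→φ4] = [8100, 2688, 35721, 9408]
r3 m[X9→φ6] = [9720, 3360, 3969, 4032]
r3 m[X10→φ1] = [2, 1, 4, 6]
r3 m[X10→φ5] = [7, 9, 6, 9]
r4 m[φ0→X14] = [43200, 24696, 21600, 48600]
r4 m[φ0→X9] = [9, 6, 9, 8]
r4 m[φ1→X9] = [54, 30, 42, 24]
r4 m[φ1→X10] = [37800, 35721, 21168, 48600]
r4 m[φ2→X9] = [5, 4, 7, 7]
r4 m[φ3→X9] = [4, 4, 7, 3]
r4 m[φ4→X9] = [6, 5, 1, 3]
r4 m[φ5→X10] = [2, 1, 4, 6]
r4 m[φ6→X9] = [5, 4, 9, 7]
r4 m[X14→φ0] = [1, 1, 1, 1]
r4 m[X9→φ0] = [32400, 9600, 18522, 10584]
r4 m[X9→φ1] = [5400, 1920, 3969, 3528]
r4 m[X9→φ2] = [58320, 14400, 23814, 12096]
r4 m[X9→φ3] = [72900, 14400, 23814, 28224]
r4 m[X9→φ4] = [48600, 11520, 166698, 28224]
r4 m[X9→φ6] = [58320, 14400, 18522, 12096]
r4 m[X10→φ1] = [2, 1, 4, 6]
r4 m[X10→φ5] = [37800, 35721, 21168, 48600]
r5 m[φ0→X14] = [259200, 92610, 129600, 291600]
r5 m[φ0→X9] = [9, 6, 9, 8]
r5 m[φ1→X9] = [54, 30, 42, 24]
r5 m[φ1→X10] = [37800, 35721, 21168, 48600]
r5 m[φ2→X9] = [5, 4, 7, 7]
r5 m[φ3→X9] = [4, 4, 7, 3]
r5 m[φ4→X9] = [6, 5, 1, 3]
r5 m[φ5→X10] = [2, 1, 4, 6]
r5 m[φ6→X9] = [5, 4, 9, 7]
r5 m[X14→φ0] = [1, 1, 1, 1]
r5 m[X9→φ0] = [32400, 9600, 18522, 10584]
r5 m[X9→φ1] = [5400, 1920, 3969, 3528]
r5 m[X9→φ2] = [58320, 14400, 23814, 12096]
r5 m[X9→φ3] = [72900, 14400, 23814, 28224]
r5 m[X9→φ4] = [48600, 11520, 166698, 28224]
r5 m[X9→φ6] = [58320, 14400, 18522, 12096]
r5 m[X10→φ1] = [2, 1, 4, 6]
r5 m[X10→φ5] = [37800, 35721, 21168, 48600]
r6 m[φ0→X14] = [259200, 92610, 129600, 291600]
r6 m[φ0→X9] = [9, 6, 9, 8]
r6 m[φ1→X9] = [54, 30, 42, 24]
r6 m[φ1→X10] = [37800, 35721, 21168, 48600]
r6 m[φ2→X9] = [5, 4, 7, 7]
r6 m[φ3→X9] = [4, 4, 7, 3]
r6 m[φ4→X9] = [6, 5, 1, 3]
r6 m[φ5→X10] = [2, 1, 4, 6]
r6 m[φ6→X9] = [5, 4, 9, 7]
r6 m[X14→φ0] = [1, 1, 1, 1]
r6 m[X9→φ0] = [32400, 9600, 18522, 10584]
r6 m[X9→φ1] = [5400, 1920, 3969, 3528]
r6 m[X9→φ2] = [58320, 14400, 23814, 12096]
r6 m[X9→φ3] = [72900, 14400, 23814, 28224]
r6 m[X9→φ4] = [48600, 11520, 166698, 28224]
r6 m[X9→φ6] = [58320, 14400, 18522, 12096]
r6 m[X10→φ1] = [2, 1, 4, 6]
r6 m[X10→φ5] = [37800, 35721, 21168, 48600]
fixed point reached at round 6
traceback from X14: (X14=3, X9=0, X10=3), score=291600

assignment: (X14=3, X9=0, X10=3); score = 291600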